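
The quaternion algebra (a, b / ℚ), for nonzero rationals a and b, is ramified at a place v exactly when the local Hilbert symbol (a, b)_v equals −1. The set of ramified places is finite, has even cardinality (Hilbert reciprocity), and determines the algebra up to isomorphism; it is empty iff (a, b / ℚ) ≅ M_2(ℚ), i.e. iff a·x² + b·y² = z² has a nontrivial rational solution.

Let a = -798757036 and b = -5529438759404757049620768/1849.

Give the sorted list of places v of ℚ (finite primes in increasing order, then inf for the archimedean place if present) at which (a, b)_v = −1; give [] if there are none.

Mod squares: a ≡ -4075291, b ≡ -5698. Check v ∈ {∞, 2, 3, 7, 11, 13, 17, 19, 31, 37, 43}.
v=31: a=31^1·(≡7), b=31^2·(≡17) mod 31; (7|31)=+1, (17|31)=-1; (−1)^{1·2·15}·(+1)^2·(-1)^1 = -1.
v=7: a=7^2·(≡2), b=7^5·(≡5) mod 7; (2|7)=+1, (5|7)=-1; (−1)^{2·5·3}·(+1)^5·(-1)^2 = +1.
v=19: a=19^1·(≡12), b=19^2·(≡10) mod 19; (12|19)=-1, (10|19)=-1; (−1)^{1·2·9}·(-1)^2·(-1)^1 = -1.
v=17: a=17^1·(≡14), b=17^2·(≡3) mod 17; (14|17)=-1, (3|17)=-1; (−1)^{1·2·8}·(-1)^2·(-1)^1 = -1.
v=43: a=43^0·(≡42), b=43^-2·(≡35) mod 43; (42|43)=-1, (35|43)=+1; (−1)^{0·-2·21}·(-1)^-2·(+1)^0 = +1.
v=∞: -4075291 < 0 and -5698 < 0  ⇒  (a,b)_∞ = -1.
v=2: v_2(a)=2, v_2(b)=5; units ≡ 5, 7 (mod 8); ε·ε+αω+βω = 0·1+2·0+5·1 ≡ 1  ⇒  (a,b)_2 = -1.
v=3: a=3^0·(≡2), b=3^2·(≡2) mod 3; (2|3)=-1, (2|3)=-1; (−1)^{0·2·1}·(-1)^2·(-1)^0 = +1.
v=13: a=13^0·(≡1), b=13^2·(≡1) mod 13; (1|13)=+1, (1|13)=+1; (−1)^{0·2·6}·(+1)^2·(+1)^0 = +1.
v=37: a=37^1·(≡29), b=37^3·(≡19) mod 37; (29|37)=-1, (19|37)=-1; (−1)^{1·3·18}·(-1)^3·(-1)^1 = +1.
v=11: a=11^1·(≡2), b=11^3·(≡10) mod 11; (2|11)=-1, (10|11)=-1; (−1)^{1·3·5}·(-1)^3·(-1)^1 = -1.
|Ram(-4075291, -5698)| = 6, even; anisotropic at {2, 11, 17, 19, 31, ∞}.

[2, 11, 17, 19, 31, inf]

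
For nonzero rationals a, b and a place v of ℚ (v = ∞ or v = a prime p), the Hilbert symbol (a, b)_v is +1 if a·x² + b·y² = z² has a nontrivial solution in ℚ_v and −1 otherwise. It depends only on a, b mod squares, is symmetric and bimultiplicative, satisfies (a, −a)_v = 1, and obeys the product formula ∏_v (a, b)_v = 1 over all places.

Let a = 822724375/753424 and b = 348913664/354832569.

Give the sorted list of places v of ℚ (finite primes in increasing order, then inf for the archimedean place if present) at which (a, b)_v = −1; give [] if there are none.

[2, 23]

(a, b) ≡ (10879, 11) mod (ℚ^×)²; places V = {2, 3, 5, 7, 11, 13, 23, 31, 43, ∞}.
(a,b)_2: α=-4, β=18; u≡7, v≡3 (mod 8); ε(u)ε(v)=1·1, αω(v)=-4·1, βω(u)=18·0; sum ≡ 1  ⇒  -1.
(a,b)_13: α=0, u≡2; β=-2, v≡6 (mod 13); (2|13)=-1, (6|13)=-1; sign (−1)^0·-1^-2·-1^0 = +1.
(a,b)_31: α=-2, u≡24; β=0, v≡26 (mod 31); (24|31)=-1, (26|31)=-1; sign (−1)^0·-1^0·-1^-2 = +1.
(a,b)_43: α=1, u≡9; β=0, v≡6 (mod 43); (9|43)=+1, (6|43)=+1; sign (−1)^0·+1^0·+1^1 = +1.
(a,b)_11: α=3, u≡2; β=3, v≡1 (mod 11); (2|11)=-1, (1|11)=+1; sign (−1)^1·-1^3·+1^3 = +1.
(a,b)_5: α=4, u≡1; β=0, v≡1 (mod 5); (1|5)=+1, (1|5)=+1; sign (−1)^0·+1^0·+1^4 = +1.
(a,b)_∞: sgn(10879)=+, sgn(11)=+, so +1.
(a,b)_3: α=0, u≡1; β=-4, v≡2 (mod 3); (1|3)=+1, (2|3)=-1; sign (−1)^0·+1^-4·-1^0 = +1.
(a,b)_23: α=1, u≡1; β=-2, v≡14 (mod 23); (1|23)=+1, (14|23)=-1; sign (−1)^0·+1^-2·-1^1 = -1.
(a,b)_7: α=-2, u≡1; β=-2, v≡4 (mod 7); (1|7)=+1, (4|7)=+1; sign (−1)^0·+1^-2·+1^-2 = +1.
Ram(10879, 11) = {2, 23}; no ℚ_2-point on the conic.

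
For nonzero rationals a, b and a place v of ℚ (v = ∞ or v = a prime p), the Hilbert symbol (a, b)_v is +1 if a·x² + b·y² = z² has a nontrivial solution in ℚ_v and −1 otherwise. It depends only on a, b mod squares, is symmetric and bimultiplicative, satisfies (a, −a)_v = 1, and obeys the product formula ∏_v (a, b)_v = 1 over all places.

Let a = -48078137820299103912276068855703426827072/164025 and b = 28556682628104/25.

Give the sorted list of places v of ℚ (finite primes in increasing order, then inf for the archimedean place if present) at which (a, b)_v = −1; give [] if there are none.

[2, 13, 19, 31, 37, 43]

(a, b) ≡ (-26288093, 66994) mod (ℚ^×)²; places V = {2, 3, 5, 7, 13, 19, 31, 37, 41, 43, ∞}.
(a,b)_19: α=2, u≡3; β=1, v≡17 (mod 19); (3|19)=-1, (17|19)=+1; sign (−1)^0·-1^1·+1^2 = -1.
(a,b)_13: α=3, u≡5; β=0, v≡6 (mod 13); (5|13)=-1, (6|13)=-1; sign (−1)^0·-1^0·-1^3 = -1.
(a,b)_43: α=5, u≡13; β=1, v≡23 (mod 43); (13|43)=+1, (23|43)=+1; sign (−1)^1·+1^1·+1^5 = -1.
(a,b)_31: α=7, u≡5; β=2, v≡27 (mod 31); (5|31)=+1, (27|31)=-1; sign (−1)^0·+1^2·-1^7 = -1.
(a,b)_5: α=-2, u≡3; β=-2, v≡4 (mod 5); (3|5)=-1, (4|5)=+1; sign (−1)^0·-1^-2·+1^-2 = +1.
(a,b)_7: α=2, u≡1; β=0, v≡2 (mod 7); (1|7)=+1, (2|7)=+1; sign (−1)^0·+1^0·+1^2 = +1.
(a,b)_∞: sgn(-26288093)=−, sgn(66994)=+, so +1.
(a,b)_37: α=5, u≡14; β=2, v≡19 (mod 37); (14|37)=-1, (19|37)=-1; sign (−1)^0·-1^2·-1^5 = -1.
(a,b)_41: α=3, u≡29; β=1, v≡19 (mod 41); (29|41)=-1, (19|41)=-1; sign (−1)^0·-1^1·-1^3 = +1.
(a,b)_2: α=6, β=3; u≡3, v≡1 (mod 8); ε(u)ε(v)=1·0, αω(v)=6·0, βω(u)=3·1; sum ≡ 1  ⇒  -1.
(a,b)_3: α=-8, u≡1; β=4, v≡1 (mod 3); (1|3)=+1, (1|3)=+1; sign (−1)^0·+1^4·+1^-8 = +1.
(-26288093, 66994 / ℚ) ramifies at {2, 13, 19, 31, 37, 43}: a division algebra.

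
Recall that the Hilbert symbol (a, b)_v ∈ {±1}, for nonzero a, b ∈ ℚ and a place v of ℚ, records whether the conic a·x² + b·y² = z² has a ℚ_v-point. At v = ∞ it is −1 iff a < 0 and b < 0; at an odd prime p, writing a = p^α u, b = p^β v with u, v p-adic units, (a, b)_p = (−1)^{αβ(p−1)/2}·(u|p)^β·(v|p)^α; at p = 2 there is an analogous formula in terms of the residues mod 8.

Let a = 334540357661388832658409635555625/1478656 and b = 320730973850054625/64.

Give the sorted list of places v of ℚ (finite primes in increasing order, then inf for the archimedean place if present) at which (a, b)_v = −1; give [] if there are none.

(a, b) ≡ (383801, 36465) mod (ℚ^×)²; places V = {2, 3, 5, 7, 11, 13, 17, 19, 23, 37, 41, ∞}.
(a,b)_5: α=4, u≡4; β=3, v≡3 (mod 5); (4|5)=+1, (3|5)=-1; sign (−1)^0·+1^3·-1^4 = +1.
(a,b)_17: α=4, u≡1; β=3, v≡12 (mod 17); (1|17)=+1, (12|17)=-1; sign (−1)^0·+1^3·-1^4 = +1.
(a,b)_23: α=3, u≡12; β=2, v≡17 (mod 23); (12|23)=+1, (17|23)=-1; sign (−1)^0·+1^2·-1^3 = -1.
(a,b)_13: α=4, u≡8; β=1, v≡4 (mod 13); (8|13)=-1, (4|13)=+1; sign (−1)^0·-1^1·+1^4 = -1.
(a,b)_19: α=-2, u≡6; β=0, v≡7 (mod 19); (6|19)=+1, (7|19)=+1; sign (−1)^0·+1^0·+1^-2 = +1.
(a,b)_2: α=-12, β=-6; u≡1, v≡1 (mod 8); ε(u)ε(v)=0·0, αω(v)=-12·0, βω(u)=-6·0; sum ≡ 0  ⇒  +1.
(a,b)_7: α=2, u≡6; β=0, v≡4 (mod 7); (6|7)=-1, (4|7)=+1; sign (−1)^0·-1^0·+1^2 = +1.
(a,b)_11: α=3, u≡6; β=1, v≡4 (mod 11); (6|11)=-1, (4|11)=+1; sign (−1)^1·-1^1·+1^3 = +1.
(a,b)_37: α=3, u≡22; β=2, v≡32 (mod 37); (22|37)=-1, (32|37)=-1; sign (−1)^0·-1^2·-1^3 = -1.
(a,b)_3: α=4, u≡2; β=1, v≡2 (mod 3); (2|3)=-1, (2|3)=-1; sign (−1)^0·-1^1·-1^4 = -1.
(a,b)_∞: sgn(383801)=+, sgn(36465)=+, so +1.
(a,b)_41: α=3, u≡27; β=2, v≡20 (mod 41); (27|41)=-1, (20|41)=+1; sign (−1)^0·-1^2·+1^3 = +1.
(383801, 36465 / ℚ) ramifies at {3, 13, 23, 37}: a division algebra.

[3, 13, 23, 37]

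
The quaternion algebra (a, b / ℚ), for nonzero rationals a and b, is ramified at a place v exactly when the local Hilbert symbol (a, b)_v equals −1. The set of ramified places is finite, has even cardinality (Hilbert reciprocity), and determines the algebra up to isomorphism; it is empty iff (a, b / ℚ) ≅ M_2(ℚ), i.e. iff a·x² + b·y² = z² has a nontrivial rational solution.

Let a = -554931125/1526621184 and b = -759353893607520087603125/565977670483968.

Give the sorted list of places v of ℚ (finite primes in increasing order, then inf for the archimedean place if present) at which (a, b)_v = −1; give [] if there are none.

(a, b) ≡ (-5, -6970) mod (ℚ^×)²; places V = {2, 3, 5, 7, 11, 17, 19, 37, 41, 43, ∞}.
(a,b)_37: α=-2, u≡8; β=-4, v≡5 (mod 37); (8|37)=-1, (5|37)=-1; sign (−1)^0·-1^-4·-1^-2 = +1.
(a,b)_∞: sgn(-5)=−, sgn(-6970)=−, so -1.
(a,b)_11: α=-2, u≡10; β=0, v≡5 (mod 11); (10|11)=-1, (5|11)=+1; sign (−1)^0·-1^0·+1^-2 = +1.
(a,b)_2: α=-10, β=-25; u≡3, v≡3 (mod 8); ε(u)ε(v)=1·1, αω(v)=-10·1, βω(u)=-25·1; sum ≡ 0  ⇒  +1.
(a,b)_7: α=4, u≡2; β=10, v≡1 (mod 7); (2|7)=+1, (1|7)=+1; sign (−1)^0·+1^10·+1^4 = +1.
(a,b)_17: α=0, u≡14; β=1, v≡8 (mod 17); (14|17)=-1, (8|17)=+1; sign (−1)^0·-1^1·+1^0 = -1.
(a,b)_3: α=-2, u≡1; β=-2, v≡2 (mod 3); (1|3)=+1, (2|3)=-1; sign (−1)^0·+1^-2·-1^-2 = +1.
(a,b)_5: α=3, u≡4; β=5, v≡4 (mod 5); (4|5)=+1, (4|5)=+1; sign (−1)^0·+1^5·+1^3 = +1.
(a,b)_43: α=2, u≡23; β=4, v≡29 (mod 43); (23|43)=+1, (29|43)=-1; sign (−1)^0·+1^4·-1^2 = +1.
(a,b)_19: α=0, u≡10; β=2, v≡13 (mod 19); (10|19)=-1, (13|19)=-1; sign (−1)^0·-1^2·-1^0 = +1.
(a,b)_41: α=0, u≡21; β=1, v≡12 (mod 41); (21|41)=+1, (12|41)=-1; sign (−1)^0·+1^1·-1^0 = +1.
Ram(-5, -6970) = {17, ∞}; no ℚ_17-point on the conic.

[17, inf]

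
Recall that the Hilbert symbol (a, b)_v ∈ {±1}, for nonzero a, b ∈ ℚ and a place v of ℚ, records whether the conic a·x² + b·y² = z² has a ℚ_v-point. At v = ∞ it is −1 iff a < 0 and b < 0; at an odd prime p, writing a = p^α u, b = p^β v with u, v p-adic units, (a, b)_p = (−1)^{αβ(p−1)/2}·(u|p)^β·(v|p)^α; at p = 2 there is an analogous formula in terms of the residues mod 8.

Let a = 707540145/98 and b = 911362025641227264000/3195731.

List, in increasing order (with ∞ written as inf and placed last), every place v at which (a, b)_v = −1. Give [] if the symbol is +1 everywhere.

Mod squares: a ≡ 7410, b ≡ 81510. Check v ∈ {∞, 2, 3, 5, 7, 11, 13, 17, 19, 23, 29}.
v=5: a=5^1·(≡3), b=5^3·(≡2) mod 5; (3|5)=-1, (2|5)=-1; (−1)^{1·3·2}·(-1)^3·(-1)^1 = +1.
v=7: a=7^-2·(≡2), b=7^-4·(≡1) mod 7; (2|7)=+1, (1|7)=+1; (−1)^{-2·-4·3}·(+1)^-4·(+1)^-2 = +1.
v=29: a=29^0·(≡8), b=29^2·(≡23) mod 29; (8|29)=-1, (23|29)=+1; (−1)^{0·2·14}·(-1)^2·(+1)^0 = +1.
v=23: a=23^2·(≡13), b=23^0·(≡22) mod 23; (13|23)=+1, (22|23)=-1; (−1)^{2·0·11}·(+1)^0·(-1)^2 = +1.
v=11: a=11^0·(≡7), b=11^-3·(≡2) mod 11; (7|11)=-1, (2|11)=-1; (−1)^{0·-3·5}·(-1)^-3·(-1)^0 = -1.
v=17: a=17^0·(≡2), b=17^2·(≡14) mod 17; (2|17)=+1, (14|17)=-1; (−1)^{0·2·8}·(+1)^2·(-1)^0 = +1.
v=19: a=19^3·(≡14), b=19^3·(≡18) mod 19; (14|19)=-1, (18|19)=-1; (−1)^{3·3·9}·(-1)^3·(-1)^3 = -1.
v=∞: 7410 > 0 and 81510 > 0  ⇒  (a,b)_∞ = +1.
v=2: v_2(a)=-1, v_2(b)=13; units ≡ 1, 3 (mod 8); ε·ε+αω+βω = 0·1+-1·1+13·0 ≡ 1  ⇒  (a,b)_2 = -1.
v=3: a=3^1·(≡1), b=3^5·(≡2) mod 3; (1|3)=+1, (2|3)=-1; (−1)^{1·5·1}·(+1)^5·(-1)^1 = +1.
v=13: a=13^1·(≡2), b=13^3·(≡10) mod 13; (2|13)=-1, (10|13)=+1; (−1)^{1·3·6}·(-1)^3·(+1)^1 = -1.
Ram(7410, 81510) = {2, 11, 13, 19}; no ℚ_2-point on the conic.

[2, 11, 13, 19]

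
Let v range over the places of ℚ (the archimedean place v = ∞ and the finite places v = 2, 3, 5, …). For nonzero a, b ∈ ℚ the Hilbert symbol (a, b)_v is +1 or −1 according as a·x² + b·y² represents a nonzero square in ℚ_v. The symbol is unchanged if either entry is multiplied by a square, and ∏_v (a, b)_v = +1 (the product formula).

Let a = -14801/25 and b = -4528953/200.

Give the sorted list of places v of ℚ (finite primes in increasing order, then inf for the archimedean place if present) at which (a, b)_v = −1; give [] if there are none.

(a, b) ≡ (-41, -111826) mod (ℚ^×)²; places V = {2, 3, 5, 11, 13, 17, 19, 23, 41, ∞}.
(a,b)_5: α=-2, u≡4; β=-2, v≡4 (mod 5); (4|5)=+1, (4|5)=+1; sign (−1)^0·+1^-2·+1^-2 = +1.
(a,b)_41: α=1, u≡20; β=0, v≡35 (mod 41); (20|41)=+1, (35|41)=-1; sign (−1)^0·+1^0·-1^1 = -1.
(a,b)_3: α=0, u≡1; β=4, v≡2 (mod 3); (1|3)=+1, (2|3)=-1; sign (−1)^0·+1^4·-1^0 = +1.
(a,b)_11: α=0, u≡9; β=1, v≡9 (mod 11); (9|11)=+1, (9|11)=+1; sign (−1)^0·+1^1·+1^0 = +1.
(a,b)_13: α=0, u≡7; β=1, v≡9 (mod 13); (7|13)=-1, (9|13)=+1; sign (−1)^0·-1^1·+1^0 = -1.
(a,b)_∞: sgn(-41)=−, sgn(-111826)=−, so -1.
(a,b)_2: α=0, β=-3; u≡7, v≡7 (mod 8); ε(u)ε(v)=1·1, αω(v)=0·0, βω(u)=-3·0; sum ≡ 1  ⇒  -1.
(a,b)_19: α=2, u≡9; β=0, v≡2 (mod 19); (9|19)=+1, (2|19)=-1; sign (−1)^0·+1^0·-1^2 = +1.
(a,b)_17: α=0, u≡5; β=1, v≡9 (mod 17); (5|17)=-1, (9|17)=+1; sign (−1)^0·-1^1·+1^0 = -1.
(a,b)_23: α=0, u≡17; β=1, v≡11 (mod 23); (17|23)=-1, (11|23)=-1; sign (−1)^0·-1^1·-1^0 = -1.
(-41, -111826 / ℚ) ramifies at {2, 13, 17, 23, 41, ∞}: a division algebra.

[2, 13, 17, 23, 41, inf]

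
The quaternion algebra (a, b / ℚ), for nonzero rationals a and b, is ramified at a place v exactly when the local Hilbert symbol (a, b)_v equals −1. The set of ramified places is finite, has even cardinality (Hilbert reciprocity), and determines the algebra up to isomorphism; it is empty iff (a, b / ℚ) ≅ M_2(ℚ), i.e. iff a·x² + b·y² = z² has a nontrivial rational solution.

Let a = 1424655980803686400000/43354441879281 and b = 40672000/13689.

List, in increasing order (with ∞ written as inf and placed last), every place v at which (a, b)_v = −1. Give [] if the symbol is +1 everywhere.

Mod squares: a ≡ 44485, b ≡ 6355. Check v ∈ {∞, 2, 3, 5, 7, 11, 13, 31, 37, 41}.
v=13: a=13^-6·(≡1), b=13^-2·(≡6) mod 13; (1|13)=+1, (6|13)=-1; (−1)^{-6·-2·6}·(+1)^-2·(-1)^-6 = +1.
v=41: a=41^3·(≡26), b=41^1·(≡40) mod 41; (26|41)=-1, (40|41)=+1; (−1)^{3·1·20}·(-1)^1·(+1)^3 = -1.
v=11: a=11^2·(≡3), b=11^0·(≡10) mod 11; (3|11)=+1, (10|11)=-1; (−1)^{2·0·5}·(+1)^0·(-1)^2 = +1.
v=7: a=7^1·(≡6), b=7^0·(≡3) mod 7; (6|7)=-1, (3|7)=-1; (−1)^{1·0·3}·(-1)^0·(-1)^1 = -1.
v=31: a=31^3·(≡10), b=31^1·(≡1) mod 31; (10|31)=+1, (1|31)=+1; (−1)^{3·1·15}·(+1)^1·(+1)^3 = -1.
v=5: a=5^5·(≡3), b=5^3·(≡4) mod 5; (3|5)=-1, (4|5)=+1; (−1)^{5·3·2}·(-1)^3·(+1)^5 = -1.
v=37: a=37^-2·(≡33), b=37^0·(≡28) mod 37; (33|37)=+1, (28|37)=+1; (−1)^{-2·0·18}·(+1)^0·(+1)^-2 = +1.
v=2: v_2(a)=18, v_2(b)=8; units ≡ 5, 3 (mod 8); ε·ε+αω+βω = 0·1+18·1+8·1 ≡ 0  ⇒  (a,b)_2 = +1.
v=∞: 44485 > 0 and 6355 > 0  ⇒  (a,b)_∞ = +1.
v=3: a=3^-8·(≡1), b=3^-4·(≡1) mod 3; (1|3)=+1, (1|3)=+1; (−1)^{-8·-4·1}·(+1)^-4·(+1)^-8 = +1.
Ram(44485, 6355) = {5, 7, 31, 41}; no ℚ_5-point on the conic.

[5, 7, 31, 41]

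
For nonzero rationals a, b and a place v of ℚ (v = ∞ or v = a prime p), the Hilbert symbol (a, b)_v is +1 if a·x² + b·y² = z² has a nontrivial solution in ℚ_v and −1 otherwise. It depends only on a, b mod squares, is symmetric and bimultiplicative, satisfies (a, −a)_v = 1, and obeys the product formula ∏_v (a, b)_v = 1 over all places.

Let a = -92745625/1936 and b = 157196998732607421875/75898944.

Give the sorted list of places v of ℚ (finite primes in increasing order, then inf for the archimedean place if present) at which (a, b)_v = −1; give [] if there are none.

[2, 7]

Mod squares: a ≡ -148393, b ≡ 731. Check v ∈ {∞, 2, 3, 5, 7, 11, 17, 29, 43}.
v=7: a=7^1·(≡2), b=7^2·(≡6) mod 7; (2|7)=+1, (6|7)=-1; (−1)^{1·2·3}·(+1)^2·(-1)^1 = -1.
v=29: a=29^1·(≡9), b=29^2·(≡20) mod 29; (9|29)=+1, (20|29)=+1; (−1)^{1·2·14}·(+1)^2·(+1)^1 = +1.
v=3: a=3^0·(≡2), b=3^-4·(≡2) mod 3; (2|3)=-1, (2|3)=-1; (−1)^{0·-4·1}·(-1)^-4·(-1)^0 = +1.
v=5: a=5^4·(≡2), b=5^10·(≡1) mod 5; (2|5)=-1, (1|5)=+1; (−1)^{4·10·2}·(-1)^10·(+1)^4 = +1.
v=2: v_2(a)=-4, v_2(b)=-6; units ≡ 7, 3 (mod 8); ε·ε+αω+βω = 1·1+-4·1+-6·0 ≡ 1  ⇒  (a,b)_2 = -1.
v=17: a=17^1·(≡1), b=17^3·(≡13) mod 17; (1|17)=+1, (13|17)=+1; (−1)^{1·3·8}·(+1)^3·(+1)^1 = +1.
v=∞: -148393 < 0 and 731 > 0  ⇒  (a,b)_∞ = +1.
v=11: a=11^-2·(≡10), b=11^-4·(≡4) mod 11; (10|11)=-1, (4|11)=+1; (−1)^{-2·-4·5}·(-1)^-4·(+1)^-2 = +1.
v=43: a=43^1·(≡5), b=43^3·(≡14) mod 43; (5|43)=-1, (14|43)=+1; (−1)^{1·3·21}·(-1)^3·(+1)^1 = +1.
|Ram(-148393, 731)| = 2, even; anisotropic at {2, 7}.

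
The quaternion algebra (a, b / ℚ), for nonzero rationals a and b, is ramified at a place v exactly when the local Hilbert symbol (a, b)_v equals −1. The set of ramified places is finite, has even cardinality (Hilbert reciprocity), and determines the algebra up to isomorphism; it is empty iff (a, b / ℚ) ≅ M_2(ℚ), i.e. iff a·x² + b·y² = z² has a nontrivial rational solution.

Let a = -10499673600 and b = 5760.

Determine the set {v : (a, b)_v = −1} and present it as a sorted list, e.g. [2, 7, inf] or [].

Mod squares: a ≡ -20254, b ≡ 10. Check v ∈ {∞, 2, 3, 5, 13, 19, 41}.
v=∞: -20254 < 0 and 10 > 0  ⇒  (a,b)_∞ = +1.
v=19: a=19^1·(≡11), b=19^0·(≡3) mod 19; (11|19)=+1, (3|19)=-1; (−1)^{1·0·9}·(+1)^0·(-1)^1 = -1.
v=41: a=41^1·(≡8), b=41^0·(≡20) mod 41; (8|41)=+1, (20|41)=+1; (−1)^{1·0·20}·(+1)^0·(+1)^1 = +1.
v=2: v_2(a)=9, v_2(b)=7; units ≡ 1, 5 (mod 8); ε·ε+αω+βω = 0·0+9·1+7·0 ≡ 1  ⇒  (a,b)_2 = -1.
v=3: a=3^4·(≡2), b=3^2·(≡1) mod 3; (2|3)=-1, (1|3)=+1; (−1)^{4·2·1}·(-1)^2·(+1)^4 = +1.
v=13: a=13^1·(≡11), b=13^0·(≡1) mod 13; (11|13)=-1, (1|13)=+1; (−1)^{1·0·6}·(-1)^0·(+1)^1 = +1.
v=5: a=5^2·(≡1), b=5^1·(≡2) mod 5; (1|5)=+1, (2|5)=-1; (−1)^{2·1·2}·(+1)^1·(-1)^2 = +1.
(-20254, 10 / ℚ) ramifies at {2, 19}: a division algebra.

[2, 19]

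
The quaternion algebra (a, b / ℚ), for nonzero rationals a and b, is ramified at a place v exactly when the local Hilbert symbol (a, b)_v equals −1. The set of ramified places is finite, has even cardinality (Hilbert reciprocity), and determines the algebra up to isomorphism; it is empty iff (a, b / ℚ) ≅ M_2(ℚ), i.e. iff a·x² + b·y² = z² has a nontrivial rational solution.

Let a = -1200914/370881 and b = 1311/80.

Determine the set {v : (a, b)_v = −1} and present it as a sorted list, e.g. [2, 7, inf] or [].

[11, 17]

Mod squares: a ≡ -7106, b ≡ 6555. Check v ∈ {∞, 2, 3, 5, 7, 11, 13, 17, 19, 23, 29}.
v=19: a=19^1·(≡7), b=19^1·(≡3) mod 19; (7|19)=+1, (3|19)=-1; (−1)^{1·1·9}·(+1)^1·(-1)^1 = +1.
v=13: a=13^2·(≡11), b=13^0·(≡12) mod 13; (11|13)=-1, (12|13)=+1; (−1)^{2·0·6}·(-1)^0·(+1)^2 = +1.
v=11: a=11^1·(≡9), b=11^0·(≡8) mod 11; (9|11)=+1, (8|11)=-1; (−1)^{1·0·5}·(+1)^0·(-1)^1 = -1.
v=23: a=23^0·(≡9), b=23^1·(≡1) mod 23; (9|23)=+1, (1|23)=+1; (−1)^{0·1·11}·(+1)^1·(+1)^0 = +1.
v=17: a=17^1·(≡3), b=17^0·(≡3) mod 17; (3|17)=-1, (3|17)=-1; (−1)^{1·0·8}·(-1)^0·(-1)^1 = -1.
v=29: a=29^-2·(≡25), b=29^0·(≡24) mod 29; (25|29)=+1, (24|29)=+1; (−1)^{-2·0·14}·(+1)^0·(+1)^-2 = +1.
v=2: v_2(a)=1, v_2(b)=-4; units ≡ 7, 3 (mod 8); ε·ε+αω+βω = 1·1+1·1+-4·0 ≡ 0  ⇒  (a,b)_2 = +1.
v=∞: -7106 < 0 and 6555 > 0  ⇒  (a,b)_∞ = +1.
v=7: a=7^-2·(≡3), b=7^0·(≡3) mod 7; (3|7)=-1, (3|7)=-1; (−1)^{-2·0·3}·(-1)^0·(-1)^-2 = +1.
v=3: a=3^-2·(≡1), b=3^1·(≡1) mod 3; (1|3)=+1, (1|3)=+1; (−1)^{-2·1·1}·(+1)^1·(+1)^-2 = +1.
v=5: a=5^0·(≡1), b=5^-1·(≡1) mod 5; (1|5)=+1, (1|5)=+1; (−1)^{0·-1·2}·(+1)^-1·(+1)^0 = +1.
|Ram(-7106, 6555)| = 2, even; anisotropic at {11, 17}.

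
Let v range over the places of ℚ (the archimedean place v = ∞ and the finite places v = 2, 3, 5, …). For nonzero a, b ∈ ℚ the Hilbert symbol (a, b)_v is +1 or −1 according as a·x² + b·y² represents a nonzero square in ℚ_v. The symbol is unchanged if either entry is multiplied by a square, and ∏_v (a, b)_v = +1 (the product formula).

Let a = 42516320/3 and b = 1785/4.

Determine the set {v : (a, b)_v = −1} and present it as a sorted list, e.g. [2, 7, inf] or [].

[7, 17]

(a, b) ≡ (162690, 1785) mod (ℚ^×)²; places V = {2, 3, 5, 7, 11, 17, 29, ∞}.
(a,b)_∞: sgn(162690)=+, sgn(1785)=+, so +1.
(a,b)_2: α=5, β=-2; u≡1, v≡1 (mod 8); ε(u)ε(v)=0·0, αω(v)=5·0, βω(u)=-2·0; sum ≡ 0  ⇒  +1.
(a,b)_17: α=1, u≡13; β=1, v≡5 (mod 17); (13|17)=+1, (5|17)=-1; sign (−1)^0·+1^1·-1^1 = -1.
(a,b)_29: α=1, u≡24; β=0, v≡4 (mod 29); (24|29)=+1, (4|29)=+1; sign (−1)^0·+1^0·+1^1 = +1.
(a,b)_5: α=1, u≡3; β=1, v≡3 (mod 5); (3|5)=-1, (3|5)=-1; sign (−1)^0·-1^1·-1^1 = +1.
(a,b)_7: α=2, u≡3; β=1, v≡6 (mod 7); (3|7)=-1, (6|7)=-1; sign (−1)^0·-1^1·-1^2 = -1.
(a,b)_3: α=-1, u≡2; β=1, v≡1 (mod 3); (2|3)=-1, (1|3)=+1; sign (−1)^1·-1^1·+1^-1 = +1.
(a,b)_11: α=1, u≡2; β=0, v≡9 (mod 11); (2|11)=-1, (9|11)=+1; sign (−1)^0·-1^0·+1^1 = +1.
Ram(162690, 1785) = {7, 17}; no ℚ_7-point on the conic.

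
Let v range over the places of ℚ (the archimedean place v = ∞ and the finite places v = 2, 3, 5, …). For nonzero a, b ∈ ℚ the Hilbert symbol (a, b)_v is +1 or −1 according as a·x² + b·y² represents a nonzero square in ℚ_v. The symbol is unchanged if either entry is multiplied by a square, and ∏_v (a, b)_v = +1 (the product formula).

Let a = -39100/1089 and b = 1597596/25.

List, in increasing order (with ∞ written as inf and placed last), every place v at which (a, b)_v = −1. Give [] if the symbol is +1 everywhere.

[3, 19]

(a, b) ≡ (-391, 8151) mod (ℚ^×)²; places V = {2, 3, 5, 7, 11, 13, 17, 19, 23, ∞}.
(a,b)_13: α=0, u≡3; β=1, v≡10 (mod 13); (3|13)=+1, (10|13)=+1; sign (−1)^0·+1^1·+1^0 = +1.
(a,b)_2: α=2, β=2; u≡1, v≡7 (mod 8); ε(u)ε(v)=0·1, αω(v)=2·0, βω(u)=2·0; sum ≡ 0  ⇒  +1.
(a,b)_17: α=1, u≡12; β=0, v≡9 (mod 17); (12|17)=-1, (9|17)=+1; sign (−1)^0·-1^0·+1^1 = +1.
(a,b)_3: α=-2, u≡2; β=1, v≡2 (mod 3); (2|3)=-1, (2|3)=-1; sign (−1)^0·-1^1·-1^-2 = -1.
(a,b)_5: α=2, u≡4; β=-2, v≡1 (mod 5); (4|5)=+1, (1|5)=+1; sign (−1)^0·+1^-2·+1^2 = +1.
(a,b)_23: α=1, u≡6; β=0, v≡8 (mod 23); (6|23)=+1, (8|23)=+1; sign (−1)^0·+1^0·+1^1 = +1.
(a,b)_7: α=0, u≡4; β=2, v≡3 (mod 7); (4|7)=+1, (3|7)=-1; sign (−1)^0·+1^2·-1^0 = +1.
(a,b)_∞: sgn(-391)=−, sgn(8151)=+, so +1.
(a,b)_11: α=-2, u≡3; β=1, v≡1 (mod 11); (3|11)=+1, (1|11)=+1; sign (−1)^0·+1^1·+1^-2 = +1.
(a,b)_19: α=0, u≡13; β=1, v≡11 (mod 19); (13|19)=-1, (11|19)=+1; sign (−1)^0·-1^1·+1^0 = -1.
(-391, 8151 / ℚ) ramifies at {3, 19}: a division algebra.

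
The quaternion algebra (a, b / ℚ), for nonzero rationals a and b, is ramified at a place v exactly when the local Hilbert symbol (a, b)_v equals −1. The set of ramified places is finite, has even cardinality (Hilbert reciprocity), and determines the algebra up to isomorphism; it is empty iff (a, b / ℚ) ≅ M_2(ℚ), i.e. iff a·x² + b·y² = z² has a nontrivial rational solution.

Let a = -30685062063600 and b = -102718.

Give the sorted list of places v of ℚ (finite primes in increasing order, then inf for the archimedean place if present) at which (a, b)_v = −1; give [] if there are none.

[29, inf]

Mod squares: a ≡ -391, b ≡ -102718. Check v ∈ {∞, 2, 3, 5, 7, 11, 17, 23, 29}.
v=3: a=3^2·(≡2), b=3^0·(≡2) mod 3; (2|3)=-1, (2|3)=-1; (−1)^{2·0·1}·(-1)^0·(-1)^2 = +1.
v=17: a=17^1·(≡14), b=17^0·(≡13) mod 17; (14|17)=-1, (13|17)=+1; (−1)^{1·0·8}·(-1)^0·(+1)^1 = +1.
v=29: a=29^2·(≡19), b=29^1·(≡25) mod 29; (19|29)=-1, (25|29)=+1; (−1)^{2·1·14}·(-1)^1·(+1)^2 = -1.
v=23: a=23^3·(≡2), b=23^1·(≡19) mod 23; (2|23)=+1, (19|23)=-1; (−1)^{3·1·11}·(+1)^1·(-1)^3 = +1.
v=∞: -391 < 0 and -102718 < 0  ⇒  (a,b)_∞ = -1.
v=5: a=5^2·(≡1), b=5^0·(≡2) mod 5; (1|5)=+1, (2|5)=-1; (−1)^{2·0·2}·(+1)^0·(-1)^2 = +1.
v=2: v_2(a)=4, v_2(b)=1; units ≡ 1, 1 (mod 8); ε·ε+αω+βω = 0·0+4·0+1·0 ≡ 0  ⇒  (a,b)_2 = +1.
v=11: a=11^0·(≡1), b=11^1·(≡1) mod 11; (1|11)=+1, (1|11)=+1; (−1)^{0·1·5}·(+1)^1·(+1)^0 = +1.
v=7: a=7^2·(≡1), b=7^1·(≡5) mod 7; (1|7)=+1, (5|7)=-1; (−1)^{2·1·3}·(+1)^1·(-1)^2 = +1.
Ram(-391, -102718) = {29, ∞}; no ℚ_29-point on the conic.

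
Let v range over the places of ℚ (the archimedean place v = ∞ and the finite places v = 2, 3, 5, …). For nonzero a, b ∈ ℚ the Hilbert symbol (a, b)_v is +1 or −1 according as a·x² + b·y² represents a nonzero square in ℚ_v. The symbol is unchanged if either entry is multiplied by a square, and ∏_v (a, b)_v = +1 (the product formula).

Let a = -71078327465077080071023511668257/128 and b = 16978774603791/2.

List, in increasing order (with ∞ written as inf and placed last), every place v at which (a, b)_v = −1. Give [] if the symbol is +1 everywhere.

(a, b) ≡ (-7106, 78) mod (ℚ^×)²; places V = {2, 3, 7, 11, 13, 17, 19, 41, ∞}.
(a,b)_19: α=5, u≡5; β=2, v≡3 (mod 19); (5|19)=+1, (3|19)=-1; sign (−1)^0·+1^2·-1^5 = -1.
(a,b)_13: α=4, u≡6; β=1, v≡6 (mod 13); (6|13)=-1, (6|13)=-1; sign (−1)^0·-1^1·-1^4 = -1.
(a,b)_41: α=2, u≡34; β=2, v≡10 (mod 41); (34|41)=-1, (10|41)=+1; sign (−1)^0·-1^2·+1^2 = +1.
(a,b)_7: α=4, u≡3; β=2, v≡4 (mod 7); (3|7)=-1, (4|7)=+1; sign (−1)^0·-1^2·+1^4 = +1.
(a,b)_17: α=5, u≡3; β=0, v≡7 (mod 17); (3|17)=-1, (7|17)=-1; sign (−1)^0·-1^0·-1^5 = -1.
(a,b)_∞: sgn(-7106)=−, sgn(78)=+, so +1.
(a,b)_11: α=7, u≡4; β=4, v≡5 (mod 11); (4|11)=+1, (5|11)=+1; sign (−1)^0·+1^4·+1^7 = +1.
(a,b)_2: α=-7, β=-1; u≡7, v≡7 (mod 8); ε(u)ε(v)=1·1, αω(v)=-7·0, βω(u)=-1·0; sum ≡ 1  ⇒  -1.
(a,b)_3: α=2, u≡1; β=1, v≡2 (mod 3); (1|3)=+1, (2|3)=-1; sign (−1)^0·+1^1·-1^2 = +1.
|Ram(-7106, 78)| = 4, even; anisotropic at {2, 13, 17, 19}.

[2, 13, 17, 19]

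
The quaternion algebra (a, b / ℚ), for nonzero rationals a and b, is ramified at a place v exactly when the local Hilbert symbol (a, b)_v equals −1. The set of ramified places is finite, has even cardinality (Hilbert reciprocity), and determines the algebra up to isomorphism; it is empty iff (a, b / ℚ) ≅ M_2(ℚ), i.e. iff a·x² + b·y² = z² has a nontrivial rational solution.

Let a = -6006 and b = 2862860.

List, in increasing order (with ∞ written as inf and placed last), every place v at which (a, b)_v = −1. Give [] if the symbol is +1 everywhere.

[2, 3, 7, 11]

(a, b) ≡ (-6006, 35) mod (ℚ^×)²; places V = {2, 3, 5, 7, 11, 13, ∞}.
(a,b)_11: α=1, u≡4; β=2, v≡10 (mod 11); (4|11)=+1, (10|11)=-1; sign (−1)^0·+1^2·-1^1 = -1.
(a,b)_7: α=1, u≡3; β=1, v≡5 (mod 7); (3|7)=-1, (5|7)=-1; sign (−1)^1·-1^1·-1^1 = -1.
(a,b)_3: α=1, u≡2; β=0, v≡2 (mod 3); (2|3)=-1, (2|3)=-1; sign (−1)^0·-1^0·-1^1 = -1.
(a,b)_∞: sgn(-6006)=−, sgn(35)=+, so +1.
(a,b)_2: α=1, β=2; u≡5, v≡3 (mod 8); ε(u)ε(v)=0·1, αω(v)=1·1, βω(u)=2·1; sum ≡ 1  ⇒  -1.
(a,b)_5: α=0, u≡4; β=1, v≡2 (mod 5); (4|5)=+1, (2|5)=-1; sign (−1)^0·+1^1·-1^0 = +1.
(a,b)_13: α=1, u≡6; β=2, v≡1 (mod 13); (6|13)=-1, (1|13)=+1; sign (−1)^0·-1^2·+1^1 = +1.
Ram(-6006, 35) = {2, 3, 7, 11}; no ℚ_2-point on the conic.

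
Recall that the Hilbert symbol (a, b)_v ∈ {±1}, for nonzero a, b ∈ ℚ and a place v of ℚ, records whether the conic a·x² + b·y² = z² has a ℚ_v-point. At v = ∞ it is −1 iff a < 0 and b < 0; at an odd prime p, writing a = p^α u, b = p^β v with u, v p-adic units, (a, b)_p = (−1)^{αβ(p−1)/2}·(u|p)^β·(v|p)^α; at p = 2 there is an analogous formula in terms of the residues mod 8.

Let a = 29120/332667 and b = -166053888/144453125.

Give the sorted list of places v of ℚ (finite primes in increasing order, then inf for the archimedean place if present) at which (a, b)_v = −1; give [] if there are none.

[2, 7]

Mod squares: a ≡ 1365, b ≡ -10010. Check v ∈ {∞, 2, 3, 5, 7, 11, 13, 37, 43}.
v=3: a=3^-5·(≡2), b=3^4·(≡1) mod 3; (2|3)=-1, (1|3)=+1; (−1)^{-5·4·1}·(-1)^4·(+1)^-5 = +1.
v=2: v_2(a)=6, v_2(b)=11; units ≡ 5, 3 (mod 8); ε·ε+αω+βω = 0·1+6·1+11·1 ≡ 1  ⇒  (a,b)_2 = -1.
v=∞: 1365 > 0 and -10010 < 0  ⇒  (a,b)_∞ = +1.
v=43: a=43^0·(≡5), b=43^-2·(≡31) mod 43; (5|43)=-1, (31|43)=+1; (−1)^{0·-2·21}·(-1)^-2·(+1)^0 = +1.
v=7: a=7^1·(≡5), b=7^1·(≡3) mod 7; (5|7)=-1, (3|7)=-1; (−1)^{1·1·3}·(-1)^1·(-1)^1 = -1.
v=37: a=37^-2·(≡30), b=37^0·(≡6) mod 37; (30|37)=+1, (6|37)=-1; (−1)^{-2·0·18}·(+1)^0·(-1)^-2 = +1.
v=11: a=11^0·(≡5), b=11^1·(≡3) mod 11; (5|11)=+1, (3|11)=+1; (−1)^{0·1·5}·(+1)^1·(+1)^0 = +1.
v=13: a=13^1·(≡3), b=13^1·(≡9) mod 13; (3|13)=+1, (9|13)=+1; (−1)^{1·1·6}·(+1)^1·(+1)^1 = +1.
v=5: a=5^1·(≡2), b=5^-7·(≡3) mod 5; (2|5)=-1, (3|5)=-1; (−1)^{1·-7·2}·(-1)^-7·(-1)^1 = +1.
Ram(1365, -10010) = {2, 7}; no ℚ_2-point on the conic.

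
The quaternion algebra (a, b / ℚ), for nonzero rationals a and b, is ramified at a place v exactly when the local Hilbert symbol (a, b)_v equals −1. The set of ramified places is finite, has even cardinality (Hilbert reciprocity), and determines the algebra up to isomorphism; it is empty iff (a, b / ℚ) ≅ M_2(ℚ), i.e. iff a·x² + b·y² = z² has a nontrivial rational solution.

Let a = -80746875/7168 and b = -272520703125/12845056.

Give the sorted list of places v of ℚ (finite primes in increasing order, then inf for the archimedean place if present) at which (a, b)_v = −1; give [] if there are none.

[2, 5, 29, inf]

(a, b) ≡ (-11165, -957) mod (ℚ^×)²; places V = {2, 3, 5, 7, 11, 29, ∞}.
(a,b)_2: α=-10, β=-18; u≡3, v≡3 (mod 8); ε(u)ε(v)=1·1, αω(v)=-10·1, βω(u)=-18·1; sum ≡ 1  ⇒  -1.
(a,b)_3: α=4, u≡1; β=7, v≡2 (mod 3); (1|3)=+1, (2|3)=-1; sign (−1)^0·+1^7·-1^4 = +1.
(a,b)_5: α=5, u≡2; β=8, v≡2 (mod 5); (2|5)=-1, (2|5)=-1; sign (−1)^0·-1^8·-1^5 = -1.
(a,b)_11: α=1, u≡7; β=1, v≡3 (mod 11); (7|11)=-1, (3|11)=+1; sign (−1)^1·-1^1·+1^1 = +1.
(a,b)_29: α=1, u≡12; β=1, v≡7 (mod 29); (12|29)=-1, (7|29)=+1; sign (−1)^0·-1^1·+1^1 = -1.
(a,b)_7: α=-1, u≡4; β=-2, v≡1 (mod 7); (4|7)=+1, (1|7)=+1; sign (−1)^0·+1^-2·+1^-1 = +1.
(a,b)_∞: sgn(-11165)=−, sgn(-957)=−, so -1.
Ram(-11165, -957) = {2, 5, 29, ∞}; no ℚ_2-point on the conic.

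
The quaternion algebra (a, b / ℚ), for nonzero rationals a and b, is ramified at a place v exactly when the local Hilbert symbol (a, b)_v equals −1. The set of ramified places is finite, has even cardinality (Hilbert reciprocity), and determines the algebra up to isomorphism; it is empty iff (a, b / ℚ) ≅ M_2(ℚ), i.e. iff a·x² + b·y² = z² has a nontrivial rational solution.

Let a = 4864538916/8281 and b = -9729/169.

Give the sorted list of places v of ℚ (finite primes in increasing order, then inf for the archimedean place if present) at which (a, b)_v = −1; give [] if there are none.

(a, b) ≡ (15014009, -1081) mod (ℚ^×)²; places V = {2, 3, 7, 13, 17, 19, 23, 43, 47, ∞}.
(a,b)_23: α=1, u≡17; β=1, v≡19 (mod 23); (17|23)=-1, (19|23)=-1; sign (−1)^1·-1^1·-1^1 = -1.
(a,b)_2: α=2, β=0; u≡1, v≡7 (mod 8); ε(u)ε(v)=0·1, αω(v)=2·0, βω(u)=0·0; sum ≡ 0  ⇒  +1.
(a,b)_3: α=4, u≡2; β=2, v≡2 (mod 3); (2|3)=-1, (2|3)=-1; sign (−1)^0·-1^2·-1^4 = +1.
(a,b)_7: α=-2, u≡6; β=0, v≡1 (mod 7); (6|7)=-1, (1|7)=+1; sign (−1)^0·-1^0·+1^-2 = +1.
(a,b)_43: α=1, u≡32; β=0, v≡18 (mod 43); (32|43)=-1, (18|43)=-1; sign (−1)^0·-1^0·-1^1 = -1.
(a,b)_19: α=1, u≡6; β=0, v≡10 (mod 19); (6|19)=+1, (10|19)=-1; sign (−1)^0·+1^0·-1^1 = -1.
(a,b)_13: α=-2, u≡12; β=-2, v≡8 (mod 13); (12|13)=+1, (8|13)=-1; sign (−1)^0·+1^-2·-1^-2 = +1.
(a,b)_∞: sgn(15014009)=+, sgn(-1081)=−, so +1.
(a,b)_47: α=1, u≡38; β=1, v≡1 (mod 47); (38|47)=-1, (1|47)=+1; sign (−1)^1·-1^1·+1^1 = +1.
(a,b)_17: α=1, u≡5; β=0, v≡5 (mod 17); (5|17)=-1, (5|17)=-1; sign (−1)^0·-1^0·-1^1 = -1.
|Ram(15014009, -1081)| = 4, even; anisotropic at {17, 19, 23, 43}.

[17, 19, 23, 43]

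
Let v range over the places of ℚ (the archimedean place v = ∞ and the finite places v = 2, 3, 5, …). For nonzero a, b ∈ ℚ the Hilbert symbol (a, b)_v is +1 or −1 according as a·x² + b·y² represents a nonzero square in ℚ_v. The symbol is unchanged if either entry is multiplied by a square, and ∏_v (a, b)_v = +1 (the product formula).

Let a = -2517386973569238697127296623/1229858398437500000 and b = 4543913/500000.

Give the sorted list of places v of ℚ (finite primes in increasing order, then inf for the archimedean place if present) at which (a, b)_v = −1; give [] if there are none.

[2, 13, 17, 31]

Mod squares: a ≡ -37882, b ≡ 34. Check v ∈ {∞, 2, 3, 5, 11, 13, 17, 29, 31, 47}.
v=2: v_2(a)=-5, v_2(b)=-5; units ≡ 3, 1 (mod 8); ε·ε+αω+βω = 1·0+-5·0+-5·1 ≡ 1  ⇒  (a,b)_2 = -1.
v=5: a=5^-20·(≡2), b=5^-6·(≡4) mod 5; (2|5)=-1, (4|5)=+1; (−1)^{-20·-6·2}·(-1)^-6·(+1)^-20 = +1.
v=31: a=31^-1·(≡5), b=31^0·(≡26) mod 31; (5|31)=+1, (26|31)=-1; (−1)^{-1·0·15}·(+1)^0·(-1)^-1 = -1.
v=11: a=11^8·(≡2), b=11^2·(≡9) mod 11; (2|11)=-1, (9|11)=+1; (−1)^{8·2·5}·(-1)^2·(+1)^8 = +1.
v=47: a=47^5·(≡22), b=47^2·(≡16) mod 47; (22|47)=-1, (16|47)=+1; (−1)^{5·2·23}·(-1)^2·(+1)^5 = +1.
v=29: a=29^2·(≡8), b=29^0·(≡7) mod 29; (8|29)=-1, (7|29)=+1; (−1)^{2·0·14}·(-1)^0·(+1)^2 = +1.
v=∞: -37882 < 0 and 34 > 0  ⇒  (a,b)_∞ = +1.
v=17: a=17^4·(≡12), b=17^1·(≡9) mod 17; (12|17)=-1, (9|17)=+1; (−1)^{4·1·8}·(-1)^1·(+1)^4 = -1.
v=13: a=13^-1·(≡11), b=13^0·(≡7) mod 13; (11|13)=-1, (7|13)=-1; (−1)^{-1·0·6}·(-1)^0·(-1)^-1 = -1.
v=3: a=3^6·(≡2), b=3^0·(≡1) mod 3; (2|3)=-1, (1|3)=+1; (−1)^{6·0·1}·(-1)^0·(+1)^6 = +1.
|Ram(-37882, 34)| = 4, even; anisotropic at {2, 13, 17, 31}.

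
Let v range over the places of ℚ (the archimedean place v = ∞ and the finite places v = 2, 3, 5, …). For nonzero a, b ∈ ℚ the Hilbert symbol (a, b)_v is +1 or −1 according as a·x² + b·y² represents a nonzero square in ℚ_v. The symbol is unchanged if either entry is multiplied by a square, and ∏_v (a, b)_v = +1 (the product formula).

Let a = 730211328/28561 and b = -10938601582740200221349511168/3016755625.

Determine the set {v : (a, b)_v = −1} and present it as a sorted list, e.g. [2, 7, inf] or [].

[11, 19]

(a, b) ≡ (33, -323) mod (ℚ^×)²; places V = {2, 3, 5, 7, 11, 13, 17, 19, 23, ∞}.
(a,b)_23: α=0, u≡11; β=2, v≡19 (mod 23); (11|23)=-1, (19|23)=-1; sign (−1)^0·-1^2·-1^0 = +1.
(a,b)_5: α=0, u≡3; β=-4, v≡3 (mod 5); (3|5)=-1, (3|5)=-1; sign (−1)^0·-1^-4·-1^0 = +1.
(a,b)_3: α=3, u≡2; β=10, v≡1 (mod 3); (2|3)=-1, (1|3)=+1; sign (−1)^0·-1^10·+1^3 = +1.
(a,b)_2: α=10, β=18; u≡1, v≡5 (mod 8); ε(u)ε(v)=0·0, αω(v)=10·1, βω(u)=18·0; sum ≡ 0  ⇒  +1.
(a,b)_19: α=0, u≡15; β=1, v≡13 (mod 19); (15|19)=-1, (13|19)=-1; sign (−1)^0·-1^1·-1^0 = -1.
(a,b)_11: α=1, u≡3; β=4, v≡8 (mod 11); (3|11)=+1, (8|11)=-1; sign (−1)^0·+1^4·-1^1 = -1.
(a,b)_∞: sgn(33)=+, sgn(-323)=−, so +1.
(a,b)_17: α=0, u≡9; β=1, v≡16 (mod 17); (9|17)=+1, (16|17)=+1; sign (−1)^0·+1^1·+1^0 = +1.
(a,b)_13: α=-4, u≡2; β=-6, v≡2 (mod 13); (2|13)=-1, (2|13)=-1; sign (−1)^0·-1^-6·-1^-4 = +1.
(a,b)_7: α=4, u≡6; β=10, v≡3 (mod 7); (6|7)=-1, (3|7)=-1; sign (−1)^0·-1^10·-1^4 = +1.
(33, -323 / ℚ) ramifies at {11, 19}: a division algebra.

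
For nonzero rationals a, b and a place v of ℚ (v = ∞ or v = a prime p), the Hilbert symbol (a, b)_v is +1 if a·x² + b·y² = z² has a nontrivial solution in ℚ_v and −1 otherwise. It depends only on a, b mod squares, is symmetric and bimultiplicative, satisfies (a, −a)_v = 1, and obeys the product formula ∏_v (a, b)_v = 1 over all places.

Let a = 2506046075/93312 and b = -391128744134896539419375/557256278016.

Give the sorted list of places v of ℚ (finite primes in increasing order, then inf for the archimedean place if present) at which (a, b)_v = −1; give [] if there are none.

(a, b) ≡ (1186294, -1271) mod (ℚ^×)²; places V = {2, 3, 5, 7, 13, 17, 23, 31, 37, 41, ∞}.
(a,b)_17: α=1, u≡5; β=2, v≡16 (mod 17); (5|17)=-1, (16|17)=+1; sign (−1)^0·-1^2·+1^1 = +1.
(a,b)_3: α=-6, u≡1; β=-12, v≡1 (mod 3); (1|3)=+1, (1|3)=+1; sign (−1)^0·+1^-12·+1^-6 = +1.
(a,b)_23: α=1, u≡4; β=2, v≡7 (mod 23); (4|23)=+1, (7|23)=-1; sign (−1)^0·+1^2·-1^1 = -1.
(a,b)_31: α=0, u≡15; β=1, v≡24 (mod 31); (15|31)=-1, (24|31)=-1; sign (−1)^0·-1^1·-1^0 = -1.
(a,b)_37: α=1, u≡2; β=2, v≡18 (mod 37); (2|37)=-1, (18|37)=-1; sign (−1)^0·-1^2·-1^1 = -1.
(a,b)_5: α=2, u≡4; β=4, v≡4 (mod 5); (4|5)=+1, (4|5)=+1; sign (−1)^0·+1^4·+1^2 = +1.
(a,b)_7: α=0, u≡4; β=2, v≡6 (mod 7); (4|7)=+1, (6|7)=-1; sign (−1)^0·+1^2·-1^0 = +1.
(a,b)_41: α=1, u≡3; β=3, v≡1 (mod 41); (3|41)=-1, (1|41)=+1; sign (−1)^0·-1^3·+1^1 = -1.
(a,b)_13: α=2, u≡11; β=4, v≡10 (mod 13); (11|13)=-1, (10|13)=+1; sign (−1)^0·-1^4·+1^2 = +1.
(a,b)_2: α=-7, β=-20; u≡3, v≡1 (mod 8); ε(u)ε(v)=1·0, αω(v)=-7·0, βω(u)=-20·1; sum ≡ 0  ⇒  +1.
(a,b)_∞: sgn(1186294)=+, sgn(-1271)=−, so +1.
Ram(1186294, -1271) = {23, 31, 37, 41}; no ℚ_23-point on the conic.

[23, 31, 37, 41]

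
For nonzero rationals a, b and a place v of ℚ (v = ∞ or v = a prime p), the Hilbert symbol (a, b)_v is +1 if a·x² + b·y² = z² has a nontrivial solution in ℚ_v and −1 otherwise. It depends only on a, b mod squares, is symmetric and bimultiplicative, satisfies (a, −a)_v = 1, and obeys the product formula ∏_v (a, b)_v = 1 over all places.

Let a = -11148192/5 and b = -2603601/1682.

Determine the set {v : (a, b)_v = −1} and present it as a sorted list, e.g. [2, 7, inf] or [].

Mod squares: a ≡ -43010, b ≡ -2002. Check v ∈ {∞, 2, 3, 5, 7, 11, 13, 17, 23, 29}.
v=17: a=17^1·(≡10), b=17^2·(≡16) mod 17; (10|17)=-1, (16|17)=+1; (−1)^{1·2·8}·(-1)^2·(+1)^1 = +1.
v=3: a=3^4·(≡1), b=3^2·(≡2) mod 3; (1|3)=+1, (2|3)=-1; (−1)^{4·2·1}·(+1)^2·(-1)^4 = +1.
v=7: a=7^0·(≡3), b=7^1·(≡1) mod 7; (3|7)=-1, (1|7)=+1; (−1)^{0·1·3}·(-1)^1·(+1)^0 = -1.
v=2: v_2(a)=5, v_2(b)=-1; units ≡ 7, 7 (mod 8); ε·ε+αω+βω = 1·1+5·0+-1·0 ≡ 1  ⇒  (a,b)_2 = -1.
v=23: a=23^1·(≡18), b=23^0·(≡15) mod 23; (18|23)=+1, (15|23)=-1; (−1)^{1·0·11}·(+1)^0·(-1)^1 = -1.
v=13: a=13^0·(≡2), b=13^1·(≡8) mod 13; (2|13)=-1, (8|13)=-1; (−1)^{0·1·6}·(-1)^1·(-1)^0 = -1.
v=5: a=5^-1·(≡3), b=5^0·(≡2) mod 5; (3|5)=-1, (2|5)=-1; (−1)^{-1·0·2}·(-1)^0·(-1)^-1 = -1.
v=11: a=11^1·(≡7), b=11^1·(≡4) mod 11; (7|11)=-1, (4|11)=+1; (−1)^{1·1·5}·(-1)^1·(+1)^1 = +1.
v=29: a=29^0·(≡15), b=29^-2·(≡24) mod 29; (15|29)=-1, (24|29)=+1; (−1)^{0·-2·14}·(-1)^-2·(+1)^0 = +1.
v=∞: -43010 < 0 and -2002 < 0  ⇒  (a,b)_∞ = -1.
(-43010, -2002 / ℚ) ramifies at {2, 5, 7, 13, 23, ∞}: a division algebra.

[2, 5, 7, 13, 23, inf]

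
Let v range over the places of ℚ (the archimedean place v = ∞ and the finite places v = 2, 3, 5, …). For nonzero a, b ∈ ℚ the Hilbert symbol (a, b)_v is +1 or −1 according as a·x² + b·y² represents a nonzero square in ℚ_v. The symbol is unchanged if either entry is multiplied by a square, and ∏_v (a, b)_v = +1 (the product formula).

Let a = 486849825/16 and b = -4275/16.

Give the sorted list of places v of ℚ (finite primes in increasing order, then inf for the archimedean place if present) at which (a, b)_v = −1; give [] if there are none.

(a, b) ≡ (2163777, -19) mod (ℚ^×)²; places V = {2, 3, 5, 7, 11, 17, 19, 29, ∞}.
(a,b)_7: α=1, u≡6; β=0, v≡1 (mod 7); (6|7)=-1, (1|7)=+1; sign (−1)^0·-1^0·+1^1 = +1.
(a,b)_2: α=-4, β=-4; u≡1, v≡5 (mod 8); ε(u)ε(v)=0·0, αω(v)=-4·1, βω(u)=-4·0; sum ≡ 0  ⇒  +1.
(a,b)_3: α=3, u≡2; β=2, v≡2 (mod 3); (2|3)=-1, (2|3)=-1; sign (−1)^0·-1^2·-1^3 = -1.
(a,b)_∞: sgn(2163777)=+, sgn(-19)=−, so +1.
(a,b)_17: α=1, u≡9; β=0, v≡8 (mod 17); (9|17)=+1, (8|17)=+1; sign (−1)^0·+1^0·+1^1 = +1.
(a,b)_11: α=1, u≡5; β=0, v≡3 (mod 11); (5|11)=+1, (3|11)=+1; sign (−1)^0·+1^0·+1^1 = +1.
(a,b)_19: α=1, u≡16; β=1, v≡18 (mod 19); (16|19)=+1, (18|19)=-1; sign (−1)^1·+1^1·-1^1 = +1.
(a,b)_29: α=1, u≡9; β=0, v≡21 (mod 29); (9|29)=+1, (21|29)=-1; sign (−1)^0·+1^0·-1^1 = -1.
(a,b)_5: α=2, u≡3; β=2, v≡4 (mod 5); (3|5)=-1, (4|5)=+1; sign (−1)^0·-1^2·+1^2 = +1.
Ram(2163777, -19) = {3, 29}; no ℚ_3-point on the conic.

[3, 29]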